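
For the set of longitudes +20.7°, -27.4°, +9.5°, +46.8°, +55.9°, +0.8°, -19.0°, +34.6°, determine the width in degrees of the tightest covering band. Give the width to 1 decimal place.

Sort the longitudes: -27.4°, -19.0°, +0.8°, +9.5°, +20.7°, +34.6°, +46.8°, +55.9°.
Eastward gaps between consecutive values (wrapping around): 8.4°, 19.8°, 8.7°, 11.2°, 13.9°, 12.2°, 9.1°, 276.7°.
Largest gap = 276.7° ⇒ minimal covering band is its complement: 360° − 276.7° = 83.3°.
Band runs from -27.4° eastward to +55.9°.

83.3°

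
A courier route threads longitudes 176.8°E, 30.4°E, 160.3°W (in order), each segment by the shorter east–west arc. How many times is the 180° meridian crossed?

Leg 1: +176.8° → +30.4°, shortest Δλ = -146.4° (west) — does not cross 180°.
Leg 2: +30.4° → -160.3°, shortest Δλ = 169.3° (east) — crosses 180°.
Total crossings: 1.

1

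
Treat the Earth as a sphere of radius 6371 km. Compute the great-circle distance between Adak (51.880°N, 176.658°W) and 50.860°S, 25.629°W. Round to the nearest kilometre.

18014 km

Δλ = -25.629 − -176.658 = 151.029°.
Δφ = -50.860 − 51.880 = -102.740°.
a = sin²(Δφ/2) + cos φ₁ · cos φ₂ · sin²(Δλ/2) = 0.975541.
c = 2·atan2(√a, √(1−a)) = 2.82752 rad → d = 6371·c ≈ 18014.10 km.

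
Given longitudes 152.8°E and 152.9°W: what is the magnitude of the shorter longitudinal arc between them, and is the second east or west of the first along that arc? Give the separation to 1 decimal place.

54.3° east

Raw difference: -152.9 − 152.8 = -305.7°.
Normalise into (−180°, 180°]: -305.7° + 360° = 54.3°.
Positive ⇒ the second point lies to the east; separation 54.3°.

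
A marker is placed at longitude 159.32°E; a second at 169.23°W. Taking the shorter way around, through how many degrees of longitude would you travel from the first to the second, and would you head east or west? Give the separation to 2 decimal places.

Raw difference: -169.23 − 159.32 = -328.55°.
Normalise into (−180°, 180°]: -328.55° + 360° = 31.45°.
Positive ⇒ the second point lies to the east; separation 31.45°.

31.45° east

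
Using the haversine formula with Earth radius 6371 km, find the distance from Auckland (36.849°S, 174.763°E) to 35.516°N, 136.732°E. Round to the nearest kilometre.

8954 km

Δλ = 136.732 − 174.763 = -38.031°.
Δφ = 35.516 − -36.849 = 72.365°.
a = sin²(Δφ/2) + cos φ₁ · cos φ₂ · sin²(Δλ/2) = 0.417671.
c = 2·atan2(√a, √(1−a)) = 1.40539 rad → d = 6371·c ≈ 8953.71 km.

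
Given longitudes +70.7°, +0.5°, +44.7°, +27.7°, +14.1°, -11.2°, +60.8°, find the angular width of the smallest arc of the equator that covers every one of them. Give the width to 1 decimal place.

81.9°

Sort the longitudes: -11.2°, +0.5°, +14.1°, +27.7°, +44.7°, +60.8°, +70.7°.
Eastward gaps between consecutive values (wrapping around): 11.7°, 13.6°, 13.6°, 17.0°, 16.1°, 9.9°, 278.1°.
Largest gap = 278.1° ⇒ minimal covering band is its complement: 360° − 278.1° = 81.9°.
Band runs from -11.2° eastward to +70.7°.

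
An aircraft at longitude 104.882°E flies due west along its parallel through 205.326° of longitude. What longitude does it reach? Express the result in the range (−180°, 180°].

Start at +104.882°; shift −205.326° → -100.444°.
-100.444° already lies in (−180°, 180°].

100.444°W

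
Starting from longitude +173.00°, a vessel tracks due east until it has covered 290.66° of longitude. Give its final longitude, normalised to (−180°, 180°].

+103.66°

Start at +173.00°; shift +290.66° → +463.66°.
+463.66° lies outside (−180°, 180°]; subtract 360° → +103.66°.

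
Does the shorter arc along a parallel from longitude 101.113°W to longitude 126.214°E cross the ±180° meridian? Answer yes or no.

Naïve |126.214 − -101.113| = 227.327° > 180°, so the shorter arc goes the other way round — across 180°.
Signed shortest Δλ = ((126.214 − -101.113 + 180) mod 360) − 180 = -132.673°.
Going west by 132.673° from -101.113° passes through 180° before reaching +126.214°.

Yes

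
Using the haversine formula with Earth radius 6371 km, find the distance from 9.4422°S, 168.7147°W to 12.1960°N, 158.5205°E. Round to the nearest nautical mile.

2347 nmi

Δλ = 158.5205 − -168.7147 = 327.2352°; wrapped into (−180°, 180°]: -32.7648°.
Δφ = 12.1960 − -9.4422 = 21.6382°.
a = sin²(Δφ/2) + cos φ₁ · cos φ₂ · sin²(Δλ/2) = 0.111936.
c = 2·atan2(√a, √(1−a)) = 0.68229 rad → d = 6371·c ≈ 4346.90 km ≈ 2347.14 nmi.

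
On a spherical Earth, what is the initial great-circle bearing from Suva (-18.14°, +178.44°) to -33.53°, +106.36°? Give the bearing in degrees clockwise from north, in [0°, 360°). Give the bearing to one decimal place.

Δλ = 106.36 − 178.44 = -72.08°.
θ = atan2( sin Δλ · cos φ₂ , cos φ₁ · sin φ₂ − sin φ₁ · cos φ₂ · cos Δλ )
  = atan2(-0.79316, -0.44506) = -119.298° → normalised to [0°, 360°): 240.702°.

240.7°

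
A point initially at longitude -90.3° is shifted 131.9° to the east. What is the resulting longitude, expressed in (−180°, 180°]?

+41.6°

Start at -90.3°; shift +131.9° → +41.6°.
+41.6° already lies in (−180°, 180°].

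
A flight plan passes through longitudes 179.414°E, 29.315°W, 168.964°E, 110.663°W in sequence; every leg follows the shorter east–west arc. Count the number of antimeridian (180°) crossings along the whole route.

3

Leg 1: +179.414° → -29.315°, shortest Δλ = 151.271° (east) — crosses 180°.
Leg 2: -29.315° → +168.964°, shortest Δλ = -161.721° (west) — crosses 180°.
Leg 3: +168.964° → -110.663°, shortest Δλ = 80.373° (east) — crosses 180°.
Total crossings: 3.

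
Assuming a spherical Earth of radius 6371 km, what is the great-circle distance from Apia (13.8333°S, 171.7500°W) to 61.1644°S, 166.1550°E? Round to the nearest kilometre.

Δλ = 166.1550 − -171.7500 = 337.9050°; wrapped into (−180°, 180°]: -22.0950°.
Δφ = -61.1644 − -13.8333 = -47.3311°.
a = sin²(Δφ/2) + cos φ₁ · cos φ₂ · sin²(Δλ/2) = 0.178316.
c = 2·atan2(√a, √(1−a)) = 0.87191 rad → d = 6371·c ≈ 5554.91 km.

5555 km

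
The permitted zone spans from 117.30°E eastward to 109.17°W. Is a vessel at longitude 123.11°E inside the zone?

Band width going east from +117.30° to -109.17°: ((-109.17 − 117.30) mod 360) = 133.53°.
Offset of +123.11° east of the west edge: ((123.11 − 117.30) mod 360) = 5.81°.
5.81° ≤ 133.53° ⇒ inside.

Yes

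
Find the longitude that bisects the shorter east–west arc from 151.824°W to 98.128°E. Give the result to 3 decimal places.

153.152°E

Signed shortest Δλ from -151.824° to +98.128° is -110.048°.
Midpoint longitude = -151.824° + (-110.048°)/2 = -151.824° − 55.024° = -206.848°.
Normalise into (−180°, 180°]: +153.152°.
(The naïve average (-151.824 + +98.128)/2 = -26.848° is on the wrong side of the globe.)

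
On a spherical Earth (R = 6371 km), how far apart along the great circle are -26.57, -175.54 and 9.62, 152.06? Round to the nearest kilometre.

Δλ = 152.06 − -175.54 = 327.60°; wrapped into (−180°, 180°]: -32.40°.
Δφ = 9.62 − -26.57 = 36.19°.
a = sin²(Δφ/2) + cos φ₁ · cos φ₂ · sin²(Δλ/2) = 0.165105.
c = 2·atan2(√a, √(1−a)) = 0.83687 rad → d = 6371·c ≈ 5331.70 km.

5332 km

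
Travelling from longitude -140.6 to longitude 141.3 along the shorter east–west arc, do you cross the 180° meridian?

Naïve |141.3 − -140.6| = 281.9° > 180°, so the shorter arc goes the other way round — across 180°.
Signed shortest Δλ = ((141.3 − -140.6 + 180) mod 360) − 180 = -78.1°.
Going west by 78.1° from -140.6° passes through 180° before reaching +141.3°.

Yes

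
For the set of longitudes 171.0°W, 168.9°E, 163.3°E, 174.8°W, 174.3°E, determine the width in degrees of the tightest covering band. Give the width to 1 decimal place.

25.7°

Sort the longitudes: -174.8°, -171.0°, +163.3°, +168.9°, +174.3°.
Eastward gaps between consecutive values (wrapping around): 3.8°, 334.3°, 5.6°, 5.4°, 10.9°.
Largest gap = 334.3° ⇒ minimal covering band is its complement: 360° − 334.3° = 25.7°.
Band runs from +163.3° eastward to -171.0°, crossing the antimeridian.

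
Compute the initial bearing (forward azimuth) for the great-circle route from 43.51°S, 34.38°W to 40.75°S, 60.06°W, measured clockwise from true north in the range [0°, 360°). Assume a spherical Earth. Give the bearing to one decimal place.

Δλ = -60.06 − -34.38 = -25.68°.
θ = atan2( sin Δλ · cos φ₂ , cos φ₁ · sin φ₂ − sin φ₁ · cos φ₂ · cos Δλ )
  = atan2(-0.32829, -0.00336) = -90.587° → normalised to [0°, 360°): 269.413°.

269.4°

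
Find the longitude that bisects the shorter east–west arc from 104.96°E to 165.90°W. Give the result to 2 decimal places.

149.53°E

Signed shortest Δλ from +104.96° to -165.90° is +89.14°.
Midpoint longitude = +104.96° + (+89.14°)/2 = +104.96° + 44.57° = +149.53°.
(The naïve average (+104.96 + -165.90)/2 = -30.47° is on the wrong side of the globe.)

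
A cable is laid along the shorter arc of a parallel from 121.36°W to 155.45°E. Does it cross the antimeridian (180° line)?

Naïve |155.45 − -121.36| = 276.81° > 180°, so the shorter arc goes the other way round — across 180°.
Signed shortest Δλ = ((155.45 − -121.36 + 180) mod 360) − 180 = -83.19°.
Going west by 83.19° from -121.36° passes through 180° before reaching +155.45°.

Yes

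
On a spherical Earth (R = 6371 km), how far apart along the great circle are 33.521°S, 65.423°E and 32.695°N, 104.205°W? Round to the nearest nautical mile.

Δλ = -104.205 − 65.423 = -169.628°.
Δφ = 32.695 − -33.521 = 66.216°.
a = sin²(Δφ/2) + cos φ₁ · cos φ₂ · sin²(Δλ/2) = 0.994216.
c = 2·atan2(√a, √(1−a)) = 2.98934 rad → d = 6371·c ≈ 19045.08 km ≈ 10283.52 nmi.

10284 nmi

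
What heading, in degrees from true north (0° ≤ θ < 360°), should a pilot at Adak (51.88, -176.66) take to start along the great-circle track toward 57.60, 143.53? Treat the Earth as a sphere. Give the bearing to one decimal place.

299.9°

Δλ = 143.53 − -176.66 = 320.19°; wrapped into (−180°, 180°]: -39.81°.
θ = atan2( sin Δλ · cos φ₂ , cos φ₁ · sin φ₂ − sin φ₁ · cos φ₂ · cos Δλ )
  = atan2(-0.34306, 0.19739) = -60.084° → normalised to [0°, 360°): 299.916°.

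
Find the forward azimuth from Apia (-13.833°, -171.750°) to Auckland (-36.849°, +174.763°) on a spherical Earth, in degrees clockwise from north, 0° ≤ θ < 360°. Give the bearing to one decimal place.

Δλ = 174.763 − -171.750 = 346.513°; wrapped into (−180°, 180°]: -13.487°.
θ = atan2( sin Δλ · cos φ₂ , cos φ₁ · sin φ₂ − sin φ₁ · cos φ₂ · cos Δλ )
  = atan2(-0.18663, -0.39626) = -154.781° → normalised to [0°, 360°): 205.219°.

205.2°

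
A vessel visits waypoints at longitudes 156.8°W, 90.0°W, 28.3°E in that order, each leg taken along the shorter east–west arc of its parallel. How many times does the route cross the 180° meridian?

0

Leg 1: -156.8° → -90.0°, shortest Δλ = 66.8° (east) — does not cross 180°.
Leg 2: -90.0° → +28.3°, shortest Δλ = 118.3° (east) — does not cross 180°.
Total crossings: 0.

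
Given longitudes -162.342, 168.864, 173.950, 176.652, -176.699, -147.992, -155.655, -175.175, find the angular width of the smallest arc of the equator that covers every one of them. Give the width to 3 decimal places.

43.144°

Sort the longitudes: -176.699°, -175.175°, -162.342°, -155.655°, -147.992°, +168.864°, +173.950°, +176.652°.
Eastward gaps between consecutive values (wrapping around): 1.524°, 12.833°, 6.687°, 7.663°, 316.856°, 5.086°, 2.702°, 6.649°.
Largest gap = 316.856° ⇒ minimal covering band is its complement: 360° − 316.856° = 43.144°.
Band runs from +168.864° eastward to -147.992°, crossing the antimeridian.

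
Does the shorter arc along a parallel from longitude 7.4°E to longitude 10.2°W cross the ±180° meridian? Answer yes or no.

Signed shortest Δλ = ((-10.2 − 7.4 + 180) mod 360) − 180 = -17.6°.
Going west by 17.6° from +7.4° reaches -10.2° without touching 180°.

No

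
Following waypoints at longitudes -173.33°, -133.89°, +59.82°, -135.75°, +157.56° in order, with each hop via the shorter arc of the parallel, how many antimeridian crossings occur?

Leg 1: -173.33° → -133.89°, shortest Δλ = 39.44° (east) — does not cross 180°.
Leg 2: -133.89° → +59.82°, shortest Δλ = -166.29° (west) — crosses 180°.
Leg 3: +59.82° → -135.75°, shortest Δλ = 164.43° (east) — crosses 180°.
Leg 4: -135.75° → +157.56°, shortest Δλ = -66.69° (west) — crosses 180°.
Total crossings: 3.

3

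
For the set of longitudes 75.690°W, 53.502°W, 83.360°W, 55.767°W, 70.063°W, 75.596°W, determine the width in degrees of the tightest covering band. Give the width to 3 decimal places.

29.858°

Sort the longitudes: -83.360°, -75.690°, -75.596°, -70.063°, -55.767°, -53.502°.
Eastward gaps between consecutive values (wrapping around): 7.670°, 0.094°, 5.533°, 14.296°, 2.265°, 330.142°.
Largest gap = 330.142° ⇒ minimal covering band is its complement: 360° − 330.142° = 29.858°.
Band runs from -83.360° eastward to -53.502°.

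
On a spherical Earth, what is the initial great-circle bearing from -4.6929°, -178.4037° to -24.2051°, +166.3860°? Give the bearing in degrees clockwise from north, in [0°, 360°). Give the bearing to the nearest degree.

Δλ = 166.3860 − -178.4037 = 344.7897°; wrapped into (−180°, 180°]: -15.2103°.
θ = atan2( sin Δλ · cos φ₂ , cos φ₁ · sin φ₂ − sin φ₁ · cos φ₂ · cos Δλ )
  = atan2(-0.23930, -0.33662) = -144.592° → normalised to [0°, 360°): 215.408°.

215°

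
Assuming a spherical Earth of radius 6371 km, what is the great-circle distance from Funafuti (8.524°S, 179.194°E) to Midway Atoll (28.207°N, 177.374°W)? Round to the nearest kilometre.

Δλ = -177.374 − 179.194 = -356.568°; wrapped into (−180°, 180°]: 3.432°.
Δφ = 28.207 − -8.524 = 36.731°.
a = sin²(Δφ/2) + cos φ₁ · cos φ₂ · sin²(Δλ/2) = 0.100055.
c = 2·atan2(√a, √(1−a)) = 0.64369 rad → d = 6371·c ≈ 4100.92 km.

4101 km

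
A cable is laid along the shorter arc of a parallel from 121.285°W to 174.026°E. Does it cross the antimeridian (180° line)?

Naïve |174.026 − -121.285| = 295.311° > 180°, so the shorter arc goes the other way round — across 180°.
Signed shortest Δλ = ((174.026 − -121.285 + 180) mod 360) − 180 = -64.689°.
Going west by 64.689° from -121.285° passes through 180° before reaching +174.026°.

Yes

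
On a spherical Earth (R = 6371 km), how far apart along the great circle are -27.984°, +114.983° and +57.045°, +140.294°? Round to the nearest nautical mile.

5264 nmi

Δλ = 140.294 − 114.983 = 25.311°.
Δφ = 57.045 − -27.984 = 85.029°.
a = sin²(Δφ/2) + cos φ₁ · cos φ₂ · sin²(Δλ/2) = 0.479732.
c = 2·atan2(√a, √(1−a)) = 1.53025 rad → d = 6371·c ≈ 9749.22 km ≈ 5264.16 nmi.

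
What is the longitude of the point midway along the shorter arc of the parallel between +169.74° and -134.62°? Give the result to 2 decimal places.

-162.44°

Signed shortest Δλ from +169.74° to -134.62° is +55.64°.
Midpoint longitude = +169.74° + (+55.64°)/2 = +169.74° + 27.82° = +197.56°.
Normalise into (−180°, 180°]: -162.44°.
(The naïve average (+169.74 + -134.62)/2 = 17.56° is on the wrong side of the globe.)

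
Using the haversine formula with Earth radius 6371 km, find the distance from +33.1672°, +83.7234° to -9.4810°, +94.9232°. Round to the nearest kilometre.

Δλ = 94.9232 − 83.7234 = 11.1998°.
Δφ = -9.4810 − 33.1672 = -42.6482°.
a = sin²(Δφ/2) + cos φ₁ · cos φ₂ · sin²(Δλ/2) = 0.140098.
c = 2·atan2(√a, √(1−a)) = 0.76728 rad → d = 6371·c ≈ 4888.32 km.

4888 km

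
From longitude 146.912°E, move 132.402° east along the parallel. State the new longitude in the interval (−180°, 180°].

80.686°W

Start at +146.912°; shift +132.402° → +279.314°.
+279.314° lies outside (−180°, 180°]; subtract 360° → -80.686°.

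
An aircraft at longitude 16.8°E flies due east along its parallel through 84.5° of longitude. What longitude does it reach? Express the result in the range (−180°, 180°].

101.3°E

Start at +16.8°; shift +84.5° → +101.3°.
+101.3° already lies in (−180°, 180°].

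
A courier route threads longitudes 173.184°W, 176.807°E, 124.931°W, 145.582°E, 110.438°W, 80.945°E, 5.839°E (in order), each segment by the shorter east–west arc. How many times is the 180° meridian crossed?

5

Leg 1: -173.184° → +176.807°, shortest Δλ = -10.009° (west) — crosses 180°.
Leg 2: +176.807° → -124.931°, shortest Δλ = 58.262° (east) — crosses 180°.
Leg 3: -124.931° → +145.582°, shortest Δλ = -89.487° (west) — crosses 180°.
Leg 4: +145.582° → -110.438°, shortest Δλ = 103.98° (east) — crosses 180°.
Leg 5: -110.438° → +80.945°, shortest Δλ = -168.617° (west) — crosses 180°.
Leg 6: +80.945° → +5.839°, shortest Δλ = -75.106° (west) — does not cross 180°.
Total crossings: 5.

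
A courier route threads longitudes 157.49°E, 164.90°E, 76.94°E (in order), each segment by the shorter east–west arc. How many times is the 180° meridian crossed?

Leg 1: +157.49° → +164.90°, shortest Δλ = 7.41° (east) — does not cross 180°.
Leg 2: +164.90° → +76.94°, shortest Δλ = -87.96° (west) — does not cross 180°.
Total crossings: 0.

0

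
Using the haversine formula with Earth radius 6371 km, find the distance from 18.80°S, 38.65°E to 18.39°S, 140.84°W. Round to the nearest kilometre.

Δλ = -140.84 − 38.65 = -179.49°.
Δφ = -18.39 − -18.80 = 0.41°.
a = sin²(Δφ/2) + cos φ₁ · cos φ₂ · sin²(Δλ/2) = 0.898300.
c = 2·atan2(√a, √(1−a)) = 2.49245 rad → d = 6371·c ≈ 15879.37 km.

15879 km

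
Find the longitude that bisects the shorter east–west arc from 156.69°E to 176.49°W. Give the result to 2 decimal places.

170.10°E

Signed shortest Δλ from +156.69° to -176.49° is +26.82°.
Midpoint longitude = +156.69° + (+26.82°)/2 = +156.69° + 13.41° = +170.10°.
(The naïve average (+156.69 + -176.49)/2 = -9.9° is on the wrong side of the globe.)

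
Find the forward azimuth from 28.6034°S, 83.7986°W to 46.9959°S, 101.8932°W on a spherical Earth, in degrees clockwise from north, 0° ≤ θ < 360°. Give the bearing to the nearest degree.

Δλ = -101.8932 − -83.7986 = -18.0946°.
θ = atan2( sin Δλ · cos φ₂ , cos φ₁ · sin φ₂ − sin φ₁ · cos φ₂ · cos Δλ )
  = atan2(-0.21184, -0.33167) = -147.434° → normalised to [0°, 360°): 212.566°.

213°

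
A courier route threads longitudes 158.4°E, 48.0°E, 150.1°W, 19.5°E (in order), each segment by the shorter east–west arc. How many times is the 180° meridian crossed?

1

Leg 1: +158.4° → +48.0°, shortest Δλ = -110.4° (west) — does not cross 180°.
Leg 2: +48.0° → -150.1°, shortest Δλ = 161.9° (east) — crosses 180°.
Leg 3: -150.1° → +19.5°, shortest Δλ = 169.6° (east) — does not cross 180°.
Total crossings: 1.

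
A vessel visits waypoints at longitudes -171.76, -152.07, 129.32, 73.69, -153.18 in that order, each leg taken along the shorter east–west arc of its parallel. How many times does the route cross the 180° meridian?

Leg 1: -171.76° → -152.07°, shortest Δλ = 19.69° (east) — does not cross 180°.
Leg 2: -152.07° → +129.32°, shortest Δλ = -78.61° (west) — crosses 180°.
Leg 3: +129.32° → +73.69°, shortest Δλ = -55.63° (west) — does not cross 180°.
Leg 4: +73.69° → -153.18°, shortest Δλ = 133.13° (east) — crosses 180°.
Total crossings: 2.

2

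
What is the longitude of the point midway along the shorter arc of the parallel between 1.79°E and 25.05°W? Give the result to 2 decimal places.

Signed shortest Δλ from +1.79° to -25.05° is -26.84°.
Midpoint longitude = +1.79° + (-26.84°)/2 = +1.79° − 13.42° = -11.63°.

11.63°W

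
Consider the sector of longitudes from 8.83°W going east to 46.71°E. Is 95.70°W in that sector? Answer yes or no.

Band width going east from -8.83° to +46.71°: ((46.71 − -8.83) mod 360) = 55.54°.
Offset of -95.70° east of the west edge: ((-95.70 − -8.83) mod 360) = 273.13°.
273.13° > 55.54° ⇒ outside.

No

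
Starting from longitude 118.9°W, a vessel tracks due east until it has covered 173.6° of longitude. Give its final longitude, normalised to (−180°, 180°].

54.7°E

Start at -118.9°; shift +173.6° → +54.7°.
+54.7° already lies in (−180°, 180°].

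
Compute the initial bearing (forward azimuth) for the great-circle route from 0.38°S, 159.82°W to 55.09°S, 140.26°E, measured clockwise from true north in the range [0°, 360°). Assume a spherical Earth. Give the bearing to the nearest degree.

Δλ = 140.26 − -159.82 = 300.08°; wrapped into (−180°, 180°]: -59.92°.
θ = atan2( sin Δλ · cos φ₂ , cos φ₁ · sin φ₂ − sin φ₁ · cos φ₂ · cos Δλ )
  = atan2(-0.49522, -0.81813) = -148.813° → normalised to [0°, 360°): 211.187°.

211°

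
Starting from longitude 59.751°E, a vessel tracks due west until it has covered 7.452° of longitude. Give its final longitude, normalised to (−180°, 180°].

52.299°E

Start at +59.751°; shift −7.452° → +52.299°.
+52.299° already lies in (−180°, 180°].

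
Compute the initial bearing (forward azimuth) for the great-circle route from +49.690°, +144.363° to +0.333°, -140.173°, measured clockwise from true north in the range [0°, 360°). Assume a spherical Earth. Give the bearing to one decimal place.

101.0°

Δλ = -140.173 − 144.363 = -284.536°; wrapped into (−180°, 180°]: 75.464°.
θ = atan2( sin Δλ · cos φ₂ , cos φ₁ · sin φ₂ − sin φ₁ · cos φ₂ · cos Δλ )
  = atan2(0.96797, -0.18763) = 100.970° → normalised to [0°, 360°): 100.970°.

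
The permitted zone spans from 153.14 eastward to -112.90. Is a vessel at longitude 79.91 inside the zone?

No

Band width going east from +153.14° to -112.90°: ((-112.90 − 153.14) mod 360) = 93.96°.
Offset of +79.91° east of the west edge: ((79.91 − 153.14) mod 360) = 286.77°.
286.77° > 93.96° ⇒ outside.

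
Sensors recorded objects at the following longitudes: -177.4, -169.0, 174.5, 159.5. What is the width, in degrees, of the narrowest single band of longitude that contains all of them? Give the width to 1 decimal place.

31.5°

Sort the longitudes: -177.4°, -169.0°, +159.5°, +174.5°.
Eastward gaps between consecutive values (wrapping around): 8.4°, 328.5°, 15.0°, 8.1°.
Largest gap = 328.5° ⇒ minimal covering band is its complement: 360° − 328.5° = 31.5°.
Band runs from +159.5° eastward to -169.0°, crossing the antimeridian.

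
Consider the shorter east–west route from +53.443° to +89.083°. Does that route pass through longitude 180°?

No

Signed shortest Δλ = ((89.083 − 53.443 + 180) mod 360) − 180 = 35.64°.
Going east by 35.64° from +53.443° reaches +89.083° without touching 180°.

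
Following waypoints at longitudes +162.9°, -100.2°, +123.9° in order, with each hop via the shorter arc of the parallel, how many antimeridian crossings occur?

Leg 1: +162.9° → -100.2°, shortest Δλ = 96.9° (east) — crosses 180°.
Leg 2: -100.2° → +123.9°, shortest Δλ = -135.9° (west) — crosses 180°.
Total crossings: 2.

2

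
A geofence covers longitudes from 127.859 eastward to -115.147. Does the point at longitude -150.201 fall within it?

Yes

Band width going east from +127.859° to -115.147°: ((-115.147 − 127.859) mod 360) = 116.994°.
Offset of -150.201° east of the west edge: ((-150.201 − 127.859) mod 360) = 81.940°.
81.940° ≤ 116.994° ⇒ inside.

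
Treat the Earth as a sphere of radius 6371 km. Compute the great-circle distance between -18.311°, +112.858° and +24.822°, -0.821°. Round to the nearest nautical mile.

Δλ = -0.821 − 112.858 = -113.679°.
Δφ = 24.822 − -18.311 = 43.133°.
a = sin²(Δφ/2) + cos φ₁ · cos φ₂ · sin²(Δλ/2) = 0.738972.
c = 2·atan2(√a, √(1−a)) = 2.06911 rad → d = 6371·c ≈ 13182.29 km ≈ 7117.87 nmi.

7118 nmi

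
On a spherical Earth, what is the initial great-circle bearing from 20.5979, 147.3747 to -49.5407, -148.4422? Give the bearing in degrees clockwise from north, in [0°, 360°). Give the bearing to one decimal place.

Δλ = -148.4422 − 147.3747 = -295.8169°; wrapped into (−180°, 180°]: 64.1831°.
θ = atan2( sin Δλ · cos φ₂ , cos φ₁ · sin φ₂ − sin φ₁ · cos φ₂ · cos Δλ )
  = atan2(0.58414, -0.81165) = 144.258° → normalised to [0°, 360°): 144.258°.

144.3°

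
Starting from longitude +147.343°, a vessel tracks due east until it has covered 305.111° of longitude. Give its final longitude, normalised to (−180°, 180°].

Start at +147.343°; shift +305.111° → +452.454°.
+452.454° lies outside (−180°, 180°]; subtract 360° → +92.454°.

+92.454°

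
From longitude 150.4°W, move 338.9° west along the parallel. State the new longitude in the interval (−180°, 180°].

Start at -150.4°; shift −338.9° → -489.3°.
-489.3° lies outside (−180°, 180°]; add 360° → -129.3°.

129.3°W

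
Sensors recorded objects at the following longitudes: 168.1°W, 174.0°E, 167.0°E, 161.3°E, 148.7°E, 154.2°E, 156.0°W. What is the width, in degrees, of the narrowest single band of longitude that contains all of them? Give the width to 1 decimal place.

55.3°

Sort the longitudes: -168.1°, -156.0°, +148.7°, +154.2°, +161.3°, +167.0°, +174.0°.
Eastward gaps between consecutive values (wrapping around): 12.1°, 304.7°, 5.5°, 7.1°, 5.7°, 7.0°, 17.9°.
Largest gap = 304.7° ⇒ minimal covering band is its complement: 360° − 304.7° = 55.3°.
Band runs from +148.7° eastward to -156.0°, crossing the antimeridian.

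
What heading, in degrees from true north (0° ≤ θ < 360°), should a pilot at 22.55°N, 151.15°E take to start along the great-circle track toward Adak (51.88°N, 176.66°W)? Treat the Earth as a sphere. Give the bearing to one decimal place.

Δλ = -176.66 − 151.15 = -327.81°; wrapped into (−180°, 180°]: 32.19°.
θ = atan2( sin Δλ · cos φ₂ , cos φ₁ · sin φ₂ − sin φ₁ · cos φ₂ · cos Δλ )
  = atan2(0.32886, 0.52623) = 32.003° → normalised to [0°, 360°): 32.003°.

32.0°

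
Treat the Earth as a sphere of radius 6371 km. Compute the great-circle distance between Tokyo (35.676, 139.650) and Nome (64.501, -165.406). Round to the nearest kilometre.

Δλ = -165.406 − 139.650 = -305.056°; wrapped into (−180°, 180°]: 54.944°.
Δφ = 64.501 − 35.676 = 28.825°.
a = sin²(Δφ/2) + cos φ₁ · cos φ₂ · sin²(Δλ/2) = 0.136373.
c = 2·atan2(√a, √(1−a)) = 0.75648 rad → d = 6371·c ≈ 4819.55 km.

4820 km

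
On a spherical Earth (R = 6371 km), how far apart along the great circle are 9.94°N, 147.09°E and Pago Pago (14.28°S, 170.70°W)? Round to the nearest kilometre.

5377 km

Δλ = -170.70 − 147.09 = -317.79°; wrapped into (−180°, 180°]: 42.21°.
Δφ = -14.28 − 9.94 = -24.22°.
a = sin²(Δφ/2) + cos φ₁ · cos φ₂ · sin²(Δλ/2) = 0.167776.
c = 2·atan2(√a, √(1−a)) = 0.84404 rad → d = 6371·c ≈ 5377.38 km.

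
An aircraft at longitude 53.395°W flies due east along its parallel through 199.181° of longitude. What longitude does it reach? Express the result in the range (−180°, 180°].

Start at -53.395°; shift +199.181° → +145.786°.
+145.786° already lies in (−180°, 180°].

145.786°E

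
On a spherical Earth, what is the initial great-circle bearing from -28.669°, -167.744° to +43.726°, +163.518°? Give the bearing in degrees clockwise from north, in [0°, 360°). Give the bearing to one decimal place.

Δλ = 163.518 − -167.744 = 331.262°; wrapped into (−180°, 180°]: -28.738°.
θ = atan2( sin Δλ · cos φ₂ , cos φ₁ · sin φ₂ − sin φ₁ · cos φ₂ · cos Δλ )
  = atan2(-0.34746, 0.91046) = -20.888° → normalised to [0°, 360°): 339.112°.

339.1°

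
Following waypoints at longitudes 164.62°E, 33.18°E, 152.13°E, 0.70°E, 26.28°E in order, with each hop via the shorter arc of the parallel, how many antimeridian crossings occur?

Leg 1: +164.62° → +33.18°, shortest Δλ = -131.44° (west) — does not cross 180°.
Leg 2: +33.18° → +152.13°, shortest Δλ = 118.95° (east) — does not cross 180°.
Leg 3: +152.13° → +0.70°, shortest Δλ = -151.43° (west) — does not cross 180°.
Leg 4: +0.70° → +26.28°, shortest Δλ = 25.58° (east) — does not cross 180°.
Total crossings: 0.

0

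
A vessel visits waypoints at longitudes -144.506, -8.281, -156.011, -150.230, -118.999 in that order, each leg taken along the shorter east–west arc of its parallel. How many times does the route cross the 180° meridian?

Leg 1: -144.506° → -8.281°, shortest Δλ = 136.225° (east) — does not cross 180°.
Leg 2: -8.281° → -156.011°, shortest Δλ = -147.73° (west) — does not cross 180°.
Leg 3: -156.011° → -150.230°, shortest Δλ = 5.781° (east) — does not cross 180°.
Leg 4: -150.230° → -118.999°, shortest Δλ = 31.231° (east) — does not cross 180°.
Total crossings: 0.

0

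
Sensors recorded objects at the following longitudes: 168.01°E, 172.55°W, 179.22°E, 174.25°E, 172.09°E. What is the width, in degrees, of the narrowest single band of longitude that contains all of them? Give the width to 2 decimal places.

Sort the longitudes: -172.55°, +168.01°, +172.09°, +174.25°, +179.22°.
Eastward gaps between consecutive values (wrapping around): 340.56°, 4.08°, 2.16°, 4.97°, 8.23°.
Largest gap = 340.56° ⇒ minimal covering band is its complement: 360° − 340.56° = 19.44°.
Band runs from +168.01° eastward to -172.55°, crossing the antimeridian.

19.44°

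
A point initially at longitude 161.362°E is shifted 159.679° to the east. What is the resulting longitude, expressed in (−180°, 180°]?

Start at +161.362°; shift +159.679° → +321.041°.
+321.041° lies outside (−180°, 180°]; subtract 360° → -38.959°.

38.959°W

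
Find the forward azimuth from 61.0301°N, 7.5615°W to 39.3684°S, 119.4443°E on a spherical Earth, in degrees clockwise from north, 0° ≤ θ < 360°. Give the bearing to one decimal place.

80.8°

Δλ = 119.4443 − -7.5615 = 127.0058°.
θ = atan2( sin Δλ · cos φ₂ , cos φ₁ · sin φ₂ − sin φ₁ · cos φ₂ · cos Δλ )
  = atan2(0.61736, 0.09987) = 80.811° → normalised to [0°, 360°): 80.811°.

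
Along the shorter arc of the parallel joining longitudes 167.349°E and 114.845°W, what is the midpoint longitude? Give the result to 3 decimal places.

153.748°W

Signed shortest Δλ from +167.349° to -114.845° is +77.806°.
Midpoint longitude = +167.349° + (+77.806°)/2 = +167.349° + 38.903° = +206.252°.
Normalise into (−180°, 180°]: -153.748°.
(The naïve average (+167.349 + -114.845)/2 = 26.252° is on the wrong side of the globe.)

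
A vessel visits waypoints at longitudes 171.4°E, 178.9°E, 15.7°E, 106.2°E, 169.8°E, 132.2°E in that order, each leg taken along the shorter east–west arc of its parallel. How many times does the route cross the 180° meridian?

0

Leg 1: +171.4° → +178.9°, shortest Δλ = 7.5° (east) — does not cross 180°.
Leg 2: +178.9° → +15.7°, shortest Δλ = -163.2° (west) — does not cross 180°.
Leg 3: +15.7° → +106.2°, shortest Δλ = 90.5° (east) — does not cross 180°.
Leg 4: +106.2° → +169.8°, shortest Δλ = 63.6° (east) — does not cross 180°.
Leg 5: +169.8° → +132.2°, shortest Δλ = -37.6° (west) — does not cross 180°.
Total crossings: 0.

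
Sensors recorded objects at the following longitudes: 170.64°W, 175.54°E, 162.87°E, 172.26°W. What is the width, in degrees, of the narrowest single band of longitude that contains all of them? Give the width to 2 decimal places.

Sort the longitudes: -172.26°, -170.64°, +162.87°, +175.54°.
Eastward gaps between consecutive values (wrapping around): 1.62°, 333.51°, 12.67°, 12.20°.
Largest gap = 333.51° ⇒ minimal covering band is its complement: 360° − 333.51° = 26.49°.
Band runs from +162.87° eastward to -170.64°, crossing the antimeridian.

26.49°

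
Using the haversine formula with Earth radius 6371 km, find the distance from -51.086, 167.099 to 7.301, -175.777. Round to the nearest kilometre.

Δλ = -175.777 − 167.099 = -342.876°; wrapped into (−180°, 180°]: 17.124°.
Δφ = 7.301 − -51.086 = 58.387°.
a = sin²(Δφ/2) + cos φ₁ · cos φ₂ · sin²(Δλ/2) = 0.251721.
c = 2·atan2(√a, √(1−a)) = 1.05117 rad → d = 6371·c ≈ 6696.98 km.

6697 km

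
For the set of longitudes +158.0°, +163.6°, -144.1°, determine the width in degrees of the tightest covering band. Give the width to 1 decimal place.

57.9°

Sort the longitudes: -144.1°, +158.0°, +163.6°.
Eastward gaps between consecutive values (wrapping around): 302.1°, 5.6°, 52.3°.
Largest gap = 302.1° ⇒ minimal covering band is its complement: 360° − 302.1° = 57.9°.
Band runs from +158.0° eastward to -144.1°, crossing the antimeridian.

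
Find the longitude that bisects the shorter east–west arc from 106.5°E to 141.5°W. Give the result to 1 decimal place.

162.5°E

Signed shortest Δλ from +106.5° to -141.5° is +112.0°.
Midpoint longitude = +106.5° + (+112.0°)/2 = +106.5° + 56.0° = +162.5°.
(The naïve average (+106.5 + -141.5)/2 = -17.5° is on the wrong side of the globe.)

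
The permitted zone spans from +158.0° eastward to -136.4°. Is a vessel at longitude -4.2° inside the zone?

Band width going east from +158.0° to -136.4°: ((-136.4 − 158.0) mod 360) = 65.6°.
Offset of -4.2° east of the west edge: ((-4.2 − 158.0) mod 360) = 197.8°.
197.8° > 65.6° ⇒ outside.

No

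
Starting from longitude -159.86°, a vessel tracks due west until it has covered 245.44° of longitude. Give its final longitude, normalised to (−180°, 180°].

Start at -159.86°; shift −245.44° → -405.30°.
-405.30° lies outside (−180°, 180°]; add 360° → -45.30°.

-45.30°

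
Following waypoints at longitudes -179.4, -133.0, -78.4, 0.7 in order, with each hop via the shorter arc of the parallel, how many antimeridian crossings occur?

0

Leg 1: -179.4° → -133.0°, shortest Δλ = 46.4° (east) — does not cross 180°.
Leg 2: -133.0° → -78.4°, shortest Δλ = 54.6° (east) — does not cross 180°.
Leg 3: -78.4° → +0.7°, shortest Δλ = 79.1° (east) — does not cross 180°.
Total crossings: 0.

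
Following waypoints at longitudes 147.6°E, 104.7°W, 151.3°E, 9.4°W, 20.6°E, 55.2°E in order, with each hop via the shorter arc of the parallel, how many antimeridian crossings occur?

Leg 1: +147.6° → -104.7°, shortest Δλ = 107.7° (east) — crosses 180°.
Leg 2: -104.7° → +151.3°, shortest Δλ = -104.0° (west) — crosses 180°.
Leg 3: +151.3° → -9.4°, shortest Δλ = -160.7° (west) — does not cross 180°.
Leg 4: -9.4° → +20.6°, shortest Δλ = 30.0° (east) — does not cross 180°.
Leg 5: +20.6° → +55.2°, shortest Δλ = 34.6° (east) — does not cross 180°.
Total crossings: 2.

2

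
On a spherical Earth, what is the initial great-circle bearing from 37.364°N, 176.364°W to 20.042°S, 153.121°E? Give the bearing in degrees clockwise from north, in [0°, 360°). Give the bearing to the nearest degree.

Δλ = 153.121 − -176.364 = 329.485°; wrapped into (−180°, 180°]: -30.515°.
θ = atan2( sin Δλ · cos φ₂ , cos φ₁ · sin φ₂ − sin φ₁ · cos φ₂ · cos Δλ )
  = atan2(-0.47701, -0.76354) = -148.005° → normalised to [0°, 360°): 211.995°.

212°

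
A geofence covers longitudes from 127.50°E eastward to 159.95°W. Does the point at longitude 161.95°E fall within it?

Yes

Band width going east from +127.50° to -159.95°: ((-159.95 − 127.50) mod 360) = 72.55°.
Offset of +161.95° east of the west edge: ((161.95 − 127.50) mod 360) = 34.45°.
34.45° ≤ 72.55° ⇒ inside.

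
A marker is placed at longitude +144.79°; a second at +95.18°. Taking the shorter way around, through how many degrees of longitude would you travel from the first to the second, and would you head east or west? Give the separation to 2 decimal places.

Raw difference: 95.18 − 144.79 = -49.61°.
Normalise into (−180°, 180°]: -49.61° stays -49.61°.
Negative ⇒ the second point lies to the west; separation 49.61°.

49.61° west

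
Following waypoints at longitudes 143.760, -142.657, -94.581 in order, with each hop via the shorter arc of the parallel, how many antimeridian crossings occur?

Leg 1: +143.760° → -142.657°, shortest Δλ = 73.583° (east) — crosses 180°.
Leg 2: -142.657° → -94.581°, shortest Δλ = 48.076° (east) — does not cross 180°.
Total crossings: 1.

1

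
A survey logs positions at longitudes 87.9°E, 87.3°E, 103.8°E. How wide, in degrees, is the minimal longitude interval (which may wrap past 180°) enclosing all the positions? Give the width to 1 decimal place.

16.5°

Sort the longitudes: +87.3°, +87.9°, +103.8°.
Eastward gaps between consecutive values (wrapping around): 0.6°, 15.9°, 343.5°.
Largest gap = 343.5° ⇒ minimal covering band is its complement: 360° − 343.5° = 16.5°.
Band runs from +87.3° eastward to +103.8°.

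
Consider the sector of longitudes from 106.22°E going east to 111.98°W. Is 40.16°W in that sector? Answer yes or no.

Band width going east from +106.22° to -111.98°: ((-111.98 − 106.22) mod 360) = 141.80°.
Offset of -40.16° east of the west edge: ((-40.16 − 106.22) mod 360) = 213.62°.
213.62° > 141.80° ⇒ outside.

No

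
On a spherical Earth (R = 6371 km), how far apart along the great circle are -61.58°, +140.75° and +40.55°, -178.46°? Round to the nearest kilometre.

11935 km

Δλ = -178.46 − 140.75 = -319.21°; wrapped into (−180°, 180°]: 40.79°.
Δφ = 40.55 − -61.58 = 102.13°.
a = sin²(Δφ/2) + cos φ₁ · cos φ₂ · sin²(Δλ/2) = 0.648984.
c = 2·atan2(√a, √(1−a)) = 1.87336 rad → d = 6371·c ≈ 11935.17 km.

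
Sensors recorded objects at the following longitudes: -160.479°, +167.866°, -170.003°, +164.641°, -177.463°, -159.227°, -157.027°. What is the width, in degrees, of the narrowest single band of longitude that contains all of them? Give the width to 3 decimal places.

38.332°

Sort the longitudes: -177.463°, -170.003°, -160.479°, -159.227°, -157.027°, +164.641°, +167.866°.
Eastward gaps between consecutive values (wrapping around): 7.460°, 9.524°, 1.252°, 2.200°, 321.668°, 3.225°, 14.671°.
Largest gap = 321.668° ⇒ minimal covering band is its complement: 360° − 321.668° = 38.332°.
Band runs from +164.641° eastward to -157.027°, crossing the antimeridian.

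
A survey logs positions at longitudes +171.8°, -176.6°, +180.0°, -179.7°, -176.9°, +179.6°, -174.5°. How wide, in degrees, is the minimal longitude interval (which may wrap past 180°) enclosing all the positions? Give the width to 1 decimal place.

13.7°

Sort the longitudes: -179.7°, -176.9°, -176.6°, -174.5°, +171.8°, +179.6°, +180.0°.
Eastward gaps between consecutive values (wrapping around): 2.8°, 0.3°, 2.1°, 346.3°, 7.8°, 0.4°, 0.3°.
Largest gap = 346.3° ⇒ minimal covering band is its complement: 360° − 346.3° = 13.7°.
Band runs from +171.8° eastward to -174.5°, crossing the antimeridian.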